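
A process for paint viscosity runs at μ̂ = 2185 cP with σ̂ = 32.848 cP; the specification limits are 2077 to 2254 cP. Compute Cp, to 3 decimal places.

0.898

Cp = (USL − LSL) / (6σ̂) = (2254 − 2077) / (6 × 32.848) = 177.0000 / 197.0880 = 0.8981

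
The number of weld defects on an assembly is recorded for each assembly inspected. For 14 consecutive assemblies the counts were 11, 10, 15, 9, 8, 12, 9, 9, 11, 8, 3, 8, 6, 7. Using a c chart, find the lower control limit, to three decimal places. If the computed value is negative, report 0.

0.000

c̄ = (11 + 10 + 15 + 9 + 8 + 12 + 9 + 9 + 11 + 8 + 3 + 8 + 6 + 7) / 14 = 126 / 14 = 9.0000
LCL = c̄ − 3√c̄ = 9.0000 − 3 × 3.0000 = 0.0000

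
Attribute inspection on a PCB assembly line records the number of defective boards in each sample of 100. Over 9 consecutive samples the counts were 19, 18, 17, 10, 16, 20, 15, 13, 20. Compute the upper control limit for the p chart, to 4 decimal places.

p̄ = Σdᵢ / (k·n) = 148 / (9 × 100) = 0.16444
UCL = p̄ + 3·√(p̄(1−p̄)/n) = 0.16444 + 3 × √(0.16444×0.83556/100) = 0.16444 + 3 × 0.03707 = 0.27565

0.2756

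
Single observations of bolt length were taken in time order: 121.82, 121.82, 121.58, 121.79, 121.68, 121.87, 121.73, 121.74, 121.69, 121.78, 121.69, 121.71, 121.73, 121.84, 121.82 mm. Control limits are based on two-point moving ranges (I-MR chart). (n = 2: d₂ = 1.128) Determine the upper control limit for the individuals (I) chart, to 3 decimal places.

X̄ = (121.82 + 121.82 + 121.58 + 121.79 + 121.68 + 121.87 + 121.73 + 121.74 + 121.69 + 121.78 + 121.69 + 121.71 + 121.73 + 121.84 + 121.82) / 15 = 121.7527
Moving ranges: 0.00, 0.24, 0.21, 0.11, 0.19, 0.14, 0.01, 0.05, 0.09, 0.09, 0.02, 0.02, 0.11, 0.02; M̄R̄ = 1.3000 / 14 = 0.0929
UCL = X̄ + 3·M̄R̄/d₂ = 121.7527 + 3 × 0.0929 / 1.128 = 121.9996

122.000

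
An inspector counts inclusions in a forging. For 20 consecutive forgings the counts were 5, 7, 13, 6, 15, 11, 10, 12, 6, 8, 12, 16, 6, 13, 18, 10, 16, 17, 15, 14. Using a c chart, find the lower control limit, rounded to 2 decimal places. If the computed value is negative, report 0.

c̄ = (5 + 7 + 13 + 6 + 15 + 11 + 10 + 12 + 6 + 8 + 12 + 16 + 6 + 13 + 18 + 10 + 16 + 17 + 15 + 14) / 20 = 230 / 20 = 11.5000
LCL = c̄ − 3√c̄ = 11.5000 − 3 × 3.3912 = 1.3265

1.33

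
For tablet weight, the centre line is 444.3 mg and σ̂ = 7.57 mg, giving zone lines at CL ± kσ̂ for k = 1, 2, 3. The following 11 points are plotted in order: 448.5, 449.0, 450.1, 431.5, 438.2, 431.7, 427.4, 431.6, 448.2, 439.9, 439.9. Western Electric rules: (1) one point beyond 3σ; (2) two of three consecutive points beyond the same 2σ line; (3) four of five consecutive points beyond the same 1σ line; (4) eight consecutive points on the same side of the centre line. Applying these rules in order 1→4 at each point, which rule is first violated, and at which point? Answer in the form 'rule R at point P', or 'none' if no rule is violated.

rule 3 at point 8

Zone of each point (C = within 1σ̂, B = 1σ̂–2σ̂, A = 2σ̂–3σ̂, * = beyond 3σ̂; sign = side of CL): 1:+C, 2:+C, 3:+C, 4:-B, 5:-C, 6:-B, 7:-A, 8:-B, 9:+C, 10:-C, 11:-C
Rule 3 (four of five consecutive points beyond the same 1σ limit) is satisfied at point 8.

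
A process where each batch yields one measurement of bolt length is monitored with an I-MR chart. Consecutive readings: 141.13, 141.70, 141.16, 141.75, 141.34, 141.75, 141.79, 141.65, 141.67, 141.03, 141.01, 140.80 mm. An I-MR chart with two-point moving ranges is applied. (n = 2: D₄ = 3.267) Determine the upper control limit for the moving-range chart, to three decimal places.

Moving ranges: 0.57, 0.54, 0.59, 0.41, 0.41, 0.04, 0.14, 0.02, 0.64, 0.02, 0.21; M̄R̄ = 3.5900 / 11 = 0.3264
UCL_MR = D₄·M̄R̄ = 3.267 × 0.3264 = 1.0662

1.066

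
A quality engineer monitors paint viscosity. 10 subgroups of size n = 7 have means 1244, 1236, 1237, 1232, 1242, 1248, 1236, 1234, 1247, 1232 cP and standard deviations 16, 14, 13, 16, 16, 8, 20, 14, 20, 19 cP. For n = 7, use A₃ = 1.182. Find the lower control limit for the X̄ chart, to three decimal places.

1220.361

X̄̄ = (1244 + 1236 + 1237 + 1232 + 1242 + 1248 + 1236 + 1234 + 1247 + 1232) / 10 = 1238.8000
s̄ = (16 + 14 + 13 + 16 + 16 + 8 + 20 + 14 + 20 + 19) / 10 = 15.6000
LCL = X̄̄ − A₃·s̄ = 1238.8000 − 1.182 × 15.6000 = 1220.3608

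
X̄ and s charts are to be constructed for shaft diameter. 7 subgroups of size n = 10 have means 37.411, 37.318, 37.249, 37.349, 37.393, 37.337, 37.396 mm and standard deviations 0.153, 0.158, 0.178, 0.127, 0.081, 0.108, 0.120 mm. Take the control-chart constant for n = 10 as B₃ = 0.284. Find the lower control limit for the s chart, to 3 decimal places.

0.038

s̄ = (0.153 + 0.158 + 0.178 + 0.127 + 0.081 + 0.108 + 0.120) / 7 = 0.1321
LCL_s = B₃·s̄ = 0.284 × 0.1321 = 0.0375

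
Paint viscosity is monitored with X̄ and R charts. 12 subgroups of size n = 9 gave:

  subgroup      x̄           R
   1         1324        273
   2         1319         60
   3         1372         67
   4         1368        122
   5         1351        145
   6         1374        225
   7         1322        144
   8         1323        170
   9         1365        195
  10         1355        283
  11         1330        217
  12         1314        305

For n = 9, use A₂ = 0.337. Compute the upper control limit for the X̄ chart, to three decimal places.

1405.035

X̄̄ = (1324 + 1319 + 1372 + 1368 + 1351 + 1374 + 1322 + 1323 + 1365 + 1355 + 1330 + 1314) / 12 = 16117.0000 / 12 = 1343.0833
R̄ = (273 + 60 + 67 + 122 + 145 + 225 + 144 + 170 + 195 + 283 + 217 + 305) / 12 = 2206.0000 / 12 = 183.8333
UCL = X̄̄ + A₂·R̄ = 1343.0833 + 0.337 × 183.8333 = 1405.0352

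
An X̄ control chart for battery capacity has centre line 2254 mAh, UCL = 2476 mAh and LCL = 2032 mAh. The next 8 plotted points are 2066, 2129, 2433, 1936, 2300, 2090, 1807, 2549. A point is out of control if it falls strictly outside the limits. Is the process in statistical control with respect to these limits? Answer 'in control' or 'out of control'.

Compare each point to [2032, 2476]: sample 4 = 1936 < LCL; sample 7 = 1807 < LCL; sample 8 = 2549 > UCL.

out of control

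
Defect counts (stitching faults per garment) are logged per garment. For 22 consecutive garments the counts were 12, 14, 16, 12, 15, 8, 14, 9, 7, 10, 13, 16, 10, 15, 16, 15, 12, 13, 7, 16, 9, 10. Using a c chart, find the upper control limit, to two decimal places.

c̄ = (12 + 14 + 16 + 12 + 15 + 8 + 14 + 9 + 7 + 10 + 13 + 16 + 10 + 15 + 16 + 15 + 12 + 13 + 7 + 16 + 9 + 10) / 22 = 269 / 22 = 12.2273
UCL = c̄ + 3√c̄ = 12.2273 + 3 × √12.2273 = 12.2273 + 3 × 3.4968 = 22.7175

22.72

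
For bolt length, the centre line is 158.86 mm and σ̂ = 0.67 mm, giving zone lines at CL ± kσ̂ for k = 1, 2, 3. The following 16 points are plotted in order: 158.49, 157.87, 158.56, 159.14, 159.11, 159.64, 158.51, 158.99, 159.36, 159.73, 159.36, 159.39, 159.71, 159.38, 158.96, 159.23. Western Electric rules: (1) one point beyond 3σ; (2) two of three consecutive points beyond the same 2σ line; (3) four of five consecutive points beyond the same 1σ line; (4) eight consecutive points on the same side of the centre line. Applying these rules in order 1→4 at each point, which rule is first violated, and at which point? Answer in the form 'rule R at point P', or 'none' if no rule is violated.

rule 4 at point 15

Zone of each point (C = within 1σ̂, B = 1σ̂–2σ̂, A = 2σ̂–3σ̂, * = beyond 3σ̂; sign = side of CL): 1:-C, 2:-B, 3:-C, 4:+C, 5:+C, 6:+B, 7:-C, 8:+C, 9:+C, 10:+B, 11:+C, 12:+C, 13:+B, 14:+C, 15:+C, 16:+C
Rule 4 (eight consecutive points on the same side of the centre line) is satisfied at point 15.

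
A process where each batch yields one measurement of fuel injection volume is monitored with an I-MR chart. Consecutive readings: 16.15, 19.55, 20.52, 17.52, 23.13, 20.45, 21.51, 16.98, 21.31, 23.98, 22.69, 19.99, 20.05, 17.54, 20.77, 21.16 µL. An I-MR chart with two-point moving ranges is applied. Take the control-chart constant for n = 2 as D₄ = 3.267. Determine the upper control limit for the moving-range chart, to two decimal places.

8.37

Moving ranges: 3.40, 0.97, 3.00, 5.61, 2.68, 1.06, 4.53, 4.33, 2.67, 1.29, 2.70, 0.06, 2.51, 3.23, 0.39; M̄R̄ = 38.4300 / 15 = 2.5620
UCL_MR = D₄·M̄R̄ = 3.267 × 2.5620 = 8.3701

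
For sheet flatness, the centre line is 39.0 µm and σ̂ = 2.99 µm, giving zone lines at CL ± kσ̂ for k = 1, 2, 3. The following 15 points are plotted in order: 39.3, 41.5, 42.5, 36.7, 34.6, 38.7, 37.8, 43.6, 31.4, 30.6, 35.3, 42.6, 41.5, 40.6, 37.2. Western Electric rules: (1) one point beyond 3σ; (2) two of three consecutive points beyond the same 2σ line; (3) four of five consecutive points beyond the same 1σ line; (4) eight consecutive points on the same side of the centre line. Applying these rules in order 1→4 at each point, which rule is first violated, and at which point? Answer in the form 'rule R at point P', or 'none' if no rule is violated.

rule 2 at point 10

Zone of each point (C = within 1σ̂, B = 1σ̂–2σ̂, A = 2σ̂–3σ̂, * = beyond 3σ̂; sign = side of CL): 1:+C, 2:+C, 3:+B, 4:-C, 5:-B, 6:-C, 7:-C, 8:+B, 9:-A, 10:-A, 11:-B, 12:+B, 13:+C, 14:+C, 15:-C
Rule 2 (two of three consecutive points beyond the same 2σ limit) is satisfied at point 10.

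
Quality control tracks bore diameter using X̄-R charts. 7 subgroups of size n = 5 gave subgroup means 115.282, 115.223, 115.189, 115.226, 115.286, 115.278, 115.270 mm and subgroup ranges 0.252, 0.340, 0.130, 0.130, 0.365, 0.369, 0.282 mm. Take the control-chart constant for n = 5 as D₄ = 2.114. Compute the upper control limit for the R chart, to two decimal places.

0.56

R̄ = (0.252 + 0.340 + 0.130 + 0.130 + 0.365 + 0.369 + 0.282) / 7 = 1.8680 / 7 = 0.2669
UCL_R = D₄·R̄ = 2.114 × 0.2669 = 0.5641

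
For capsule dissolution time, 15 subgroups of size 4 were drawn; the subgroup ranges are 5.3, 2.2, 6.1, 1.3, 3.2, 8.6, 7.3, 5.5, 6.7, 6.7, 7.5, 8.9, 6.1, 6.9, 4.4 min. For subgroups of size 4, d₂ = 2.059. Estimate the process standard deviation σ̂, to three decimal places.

R̄ = (5.3 + 2.2 + 6.1 + 1.3 + 3.2 + 8.6 + 7.3 + 5.5 + 6.7 + 6.7 + 7.5 + 8.9 + 6.1 + 6.9 + 4.4) / 15 = 5.7800
σ̂ = R̄ / d₂ = 5.7800 / 2.059 = 2.8072

2.807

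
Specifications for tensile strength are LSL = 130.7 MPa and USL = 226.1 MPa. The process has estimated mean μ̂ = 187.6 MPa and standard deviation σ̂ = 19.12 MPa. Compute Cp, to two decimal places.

Cp = (USL − LSL) / (6σ̂) = (226.1 − 130.7) / (6 × 19.12) = 95.4000 / 114.7200 = 0.8316

0.83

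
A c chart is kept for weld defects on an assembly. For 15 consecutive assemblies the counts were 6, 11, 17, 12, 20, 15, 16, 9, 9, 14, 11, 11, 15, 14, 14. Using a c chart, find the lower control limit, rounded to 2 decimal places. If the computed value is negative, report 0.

2.14

c̄ = (6 + 11 + 17 + 12 + 20 + 15 + 16 + 9 + 9 + 14 + 11 + 11 + 15 + 14 + 14) / 15 = 194 / 15 = 12.9333
LCL = c̄ − 3√c̄ = 12.9333 − 3 × 3.5963 = 2.1445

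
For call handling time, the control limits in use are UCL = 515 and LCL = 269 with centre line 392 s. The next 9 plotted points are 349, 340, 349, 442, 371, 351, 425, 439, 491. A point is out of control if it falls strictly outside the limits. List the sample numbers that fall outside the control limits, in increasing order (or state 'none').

All 9 points lie within [269, 515].

none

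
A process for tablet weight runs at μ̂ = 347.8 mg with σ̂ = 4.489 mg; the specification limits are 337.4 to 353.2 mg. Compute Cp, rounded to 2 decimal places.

0.59

Cp = (USL − LSL) / (6σ̂) = (353.2 − 337.4) / (6 × 4.489) = 15.8000 / 26.9340 = 0.5866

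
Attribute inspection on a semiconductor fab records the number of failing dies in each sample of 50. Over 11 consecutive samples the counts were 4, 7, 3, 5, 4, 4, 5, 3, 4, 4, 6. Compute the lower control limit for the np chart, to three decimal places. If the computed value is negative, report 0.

p̄ = Σdᵢ / (k·n) = 49 / (11 × 50) = 0.08909
LCL = np̄ − 3·√(np̄(1−p̄)) = 4.4545 − 3 × 2.0144 = -1.5886 → 0 (negative, so LCL = 0)

0.000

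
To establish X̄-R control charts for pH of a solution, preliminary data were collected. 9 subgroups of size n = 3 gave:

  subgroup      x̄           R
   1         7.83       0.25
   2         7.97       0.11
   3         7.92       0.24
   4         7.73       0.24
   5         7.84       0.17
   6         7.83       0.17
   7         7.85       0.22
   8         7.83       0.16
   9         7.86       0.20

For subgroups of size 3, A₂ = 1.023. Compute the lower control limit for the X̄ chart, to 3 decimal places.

X̄̄ = (7.83 + 7.97 + 7.92 + 7.73 + 7.84 + 7.83 + 7.85 + 7.83 + 7.86) / 9 = 70.6600 / 9 = 7.8511
R̄ = (0.25 + 0.11 + 0.24 + 0.24 + 0.17 + 0.17 + 0.22 + 0.16 + 0.20) / 9 = 1.7600 / 9 = 0.1956
LCL = X̄̄ − A₂·R̄ = 7.8511 − 1.023 × 0.1956 = 7.6511

7.651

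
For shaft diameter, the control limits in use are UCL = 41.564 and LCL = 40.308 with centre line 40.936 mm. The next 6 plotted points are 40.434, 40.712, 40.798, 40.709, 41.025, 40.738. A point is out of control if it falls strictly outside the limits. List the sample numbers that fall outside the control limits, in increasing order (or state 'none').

All 6 points lie within [40.308, 41.564].

none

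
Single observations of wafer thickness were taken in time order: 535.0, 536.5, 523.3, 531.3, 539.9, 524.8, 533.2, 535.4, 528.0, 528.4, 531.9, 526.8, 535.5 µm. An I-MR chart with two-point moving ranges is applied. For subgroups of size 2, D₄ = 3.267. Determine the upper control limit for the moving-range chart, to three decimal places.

22.352

Moving ranges: 1.5, 13.2, 8.0, 8.6, 15.1, 8.4, 2.2, 7.4, 0.4, 3.5, 5.1, 8.7; M̄R̄ = 82.1000 / 12 = 6.8417
UCL_MR = D₄·M̄R̄ = 3.267 × 6.8417 = 22.3517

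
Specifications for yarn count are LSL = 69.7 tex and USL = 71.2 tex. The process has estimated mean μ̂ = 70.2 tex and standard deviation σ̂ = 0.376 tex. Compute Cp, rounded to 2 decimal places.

0.66

Cp = (USL − LSL) / (6σ̂) = (71.2 − 69.7) / (6 × 0.376) = 1.5000 / 2.2560 = 0.6649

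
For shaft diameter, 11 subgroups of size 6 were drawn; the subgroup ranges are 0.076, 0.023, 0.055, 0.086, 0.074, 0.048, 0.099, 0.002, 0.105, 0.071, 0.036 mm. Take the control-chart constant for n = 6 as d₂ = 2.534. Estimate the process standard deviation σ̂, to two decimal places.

0.02

R̄ = (0.076 + 0.023 + 0.055 + 0.086 + 0.074 + 0.048 + 0.099 + 0.002 + 0.105 + 0.071 + 0.036) / 11 = 0.0614
σ̂ = R̄ / d₂ = 0.0614 / 2.534 = 0.0242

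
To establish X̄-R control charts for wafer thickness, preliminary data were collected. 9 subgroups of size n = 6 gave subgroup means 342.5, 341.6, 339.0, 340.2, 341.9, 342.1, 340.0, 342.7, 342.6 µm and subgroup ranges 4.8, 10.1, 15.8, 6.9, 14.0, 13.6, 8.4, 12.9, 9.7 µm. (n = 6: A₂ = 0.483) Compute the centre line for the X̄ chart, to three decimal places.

X̄̄ = (342.5 + 341.6 + 339.0 + 340.2 + 341.9 + 342.1 + 340.0 + 342.7 + 342.6) / 9 = 3072.6000 / 9 = 341.4000
CL = X̄̄ = 341.4000

341.400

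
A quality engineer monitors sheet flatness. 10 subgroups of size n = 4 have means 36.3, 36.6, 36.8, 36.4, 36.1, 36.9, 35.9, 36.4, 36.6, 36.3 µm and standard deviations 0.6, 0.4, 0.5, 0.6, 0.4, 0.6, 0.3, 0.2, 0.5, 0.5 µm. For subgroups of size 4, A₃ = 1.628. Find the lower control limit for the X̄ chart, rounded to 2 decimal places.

35.68

X̄̄ = (36.3 + 36.6 + 36.8 + 36.4 + 36.1 + 36.9 + 35.9 + 36.4 + 36.6 + 36.3) / 10 = 36.4300
s̄ = (0.6 + 0.4 + 0.5 + 0.6 + 0.4 + 0.6 + 0.3 + 0.2 + 0.5 + 0.5) / 10 = 0.4600
LCL = X̄̄ − A₃·s̄ = 36.4300 − 1.628 × 0.4600 = 35.6811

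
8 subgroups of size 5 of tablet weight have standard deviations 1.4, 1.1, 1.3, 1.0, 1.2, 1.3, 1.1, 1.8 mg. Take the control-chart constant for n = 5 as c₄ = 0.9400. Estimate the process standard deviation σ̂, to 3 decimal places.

1.356

s̄ = (1.4 + 1.1 + 1.3 + 1.0 + 1.2 + 1.3 + 1.1 + 1.8) / 8 = 1.2750
σ̂ = s̄ / c₄ = 1.2750 / 0.9400 = 1.3564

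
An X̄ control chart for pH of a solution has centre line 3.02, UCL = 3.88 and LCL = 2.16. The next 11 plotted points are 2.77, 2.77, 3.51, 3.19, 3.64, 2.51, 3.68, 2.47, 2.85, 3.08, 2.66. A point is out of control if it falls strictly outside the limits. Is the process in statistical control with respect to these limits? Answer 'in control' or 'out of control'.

All 11 points lie within [2.16, 3.88].

in control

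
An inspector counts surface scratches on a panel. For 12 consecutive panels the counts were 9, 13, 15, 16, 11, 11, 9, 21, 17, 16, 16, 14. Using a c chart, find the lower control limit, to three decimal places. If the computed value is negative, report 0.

c̄ = (9 + 13 + 15 + 16 + 11 + 11 + 9 + 21 + 17 + 16 + 16 + 14) / 12 = 168 / 12 = 14.0000
LCL = c̄ − 3√c̄ = 14.0000 − 3 × 3.7417 = 2.7750

2.775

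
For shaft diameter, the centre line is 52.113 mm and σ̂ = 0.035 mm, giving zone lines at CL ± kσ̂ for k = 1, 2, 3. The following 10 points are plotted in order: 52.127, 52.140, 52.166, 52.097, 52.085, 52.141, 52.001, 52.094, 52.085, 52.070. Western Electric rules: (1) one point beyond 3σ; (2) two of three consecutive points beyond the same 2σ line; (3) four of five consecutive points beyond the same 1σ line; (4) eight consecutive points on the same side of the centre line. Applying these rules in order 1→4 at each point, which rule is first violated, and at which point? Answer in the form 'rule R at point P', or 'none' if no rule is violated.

Zone of each point (C = within 1σ̂, B = 1σ̂–2σ̂, A = 2σ̂–3σ̂, * = beyond 3σ̂; sign = side of CL): 1:+C, 2:+C, 3:+B, 4:-C, 5:-C, 6:+C, 7:-*, 8:-C, 9:-C, 10:-B
Rule 1 (one point beyond the 3σ limits) is satisfied at point 7.

rule 1 at point 7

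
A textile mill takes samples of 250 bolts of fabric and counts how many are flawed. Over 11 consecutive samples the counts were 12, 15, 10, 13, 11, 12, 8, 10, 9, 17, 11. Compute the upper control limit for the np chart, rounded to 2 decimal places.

p̄ = Σdᵢ / (k·n) = 128 / (11 × 250) = 0.04655
UCL = np̄ + 3·√(np̄(1−p̄)) = 11.6364 + 3 × √(11.6364×0.95345) = 11.6364 + 3 × 3.3309 = 21.6290

21.63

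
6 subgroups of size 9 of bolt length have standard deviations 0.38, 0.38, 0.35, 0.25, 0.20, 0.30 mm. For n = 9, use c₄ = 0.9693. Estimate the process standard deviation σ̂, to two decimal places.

0.32

s̄ = (0.38 + 0.38 + 0.35 + 0.25 + 0.20 + 0.30) / 6 = 0.3100
σ̂ = s̄ / c₄ = 0.3100 / 0.9693 = 0.3198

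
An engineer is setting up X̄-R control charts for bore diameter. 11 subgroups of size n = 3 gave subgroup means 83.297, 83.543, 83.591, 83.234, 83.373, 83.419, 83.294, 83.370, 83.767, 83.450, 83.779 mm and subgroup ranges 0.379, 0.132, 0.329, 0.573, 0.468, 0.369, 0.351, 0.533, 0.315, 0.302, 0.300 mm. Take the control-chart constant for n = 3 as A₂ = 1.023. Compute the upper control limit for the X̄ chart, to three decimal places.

83.842

X̄̄ = (83.297 + 83.543 + 83.591 + 83.234 + 83.373 + 83.419 + 83.294 + 83.370 + 83.767 + 83.450 + 83.779) / 11 = 918.1170 / 11 = 83.4652
R̄ = (0.379 + 0.132 + 0.329 + 0.573 + 0.468 + 0.369 + 0.351 + 0.533 + 0.315 + 0.302 + 0.300) / 11 = 4.0510 / 11 = 0.3683
UCL = X̄̄ + A₂·R̄ = 83.4652 + 1.023 × 0.3683 = 83.8419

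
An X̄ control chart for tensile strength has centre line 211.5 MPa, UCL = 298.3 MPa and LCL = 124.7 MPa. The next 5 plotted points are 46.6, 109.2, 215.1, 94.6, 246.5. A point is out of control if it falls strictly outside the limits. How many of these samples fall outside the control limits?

3

Compare each point to [124.7, 298.3]: sample 1 = 46.6 < LCL; sample 2 = 109.2 < LCL; sample 4 = 94.6 < LCL.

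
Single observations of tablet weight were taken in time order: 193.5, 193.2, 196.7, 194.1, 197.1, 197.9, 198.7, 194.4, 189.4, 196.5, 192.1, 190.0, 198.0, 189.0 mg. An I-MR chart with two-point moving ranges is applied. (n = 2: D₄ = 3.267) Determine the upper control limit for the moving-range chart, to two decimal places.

12.79

Moving ranges: 0.3, 3.5, 2.6, 3.0, 0.8, 0.8, 4.3, 5.0, 7.1, 4.4, 2.1, 8.0, 9.0; M̄R̄ = 50.9000 / 13 = 3.9154
UCL_MR = D₄·M̄R̄ = 3.267 × 3.9154 = 12.7916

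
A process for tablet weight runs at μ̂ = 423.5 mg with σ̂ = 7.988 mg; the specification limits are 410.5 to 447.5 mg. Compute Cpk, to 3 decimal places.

0.542

Cpu = (USL − μ̂) / (3σ̂) = (447.5 − 423.5) / (3 × 7.988) = 1.0015; Cpl = (μ̂ − LSL) / (3σ̂) = (423.5 − 410.5) / (3 × 7.988) = 0.5425; Cpk = min(Cpu, Cpl) = 0.5425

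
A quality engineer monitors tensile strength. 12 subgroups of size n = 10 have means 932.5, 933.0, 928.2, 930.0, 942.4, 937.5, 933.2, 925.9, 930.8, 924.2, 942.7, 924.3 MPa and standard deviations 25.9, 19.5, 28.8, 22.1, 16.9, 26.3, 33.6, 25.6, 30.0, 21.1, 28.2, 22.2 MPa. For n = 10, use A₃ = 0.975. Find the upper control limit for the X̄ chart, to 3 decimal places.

X̄̄ = (932.5 + 933.0 + 928.2 + 930.0 + 942.4 + 937.5 + 933.2 + 925.9 + 930.8 + 924.2 + 942.7 + 924.3) / 12 = 932.0583
s̄ = (25.9 + 19.5 + 28.8 + 22.1 + 16.9 + 26.3 + 33.6 + 25.6 + 30.0 + 21.1 + 28.2 + 22.2) / 12 = 25.0167
UCL = X̄̄ + A₃·s̄ = 932.0583 + 0.975 × 25.0167 = 956.4496

956.450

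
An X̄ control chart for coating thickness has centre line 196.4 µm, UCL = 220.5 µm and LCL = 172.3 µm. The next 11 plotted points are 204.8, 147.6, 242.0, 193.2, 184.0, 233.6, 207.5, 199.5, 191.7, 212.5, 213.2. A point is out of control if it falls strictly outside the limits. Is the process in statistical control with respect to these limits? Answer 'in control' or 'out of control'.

out of control

Compare each point to [172.3, 220.5]: sample 2 = 147.6 < LCL; sample 3 = 242.0 > UCL; sample 6 = 233.6 > UCL.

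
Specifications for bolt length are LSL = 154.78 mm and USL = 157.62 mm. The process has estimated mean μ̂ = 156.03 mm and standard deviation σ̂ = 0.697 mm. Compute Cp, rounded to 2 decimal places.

0.68

Cp = (USL − LSL) / (6σ̂) = (157.62 − 154.78) / (6 × 0.697) = 2.8400 / 4.1820 = 0.6791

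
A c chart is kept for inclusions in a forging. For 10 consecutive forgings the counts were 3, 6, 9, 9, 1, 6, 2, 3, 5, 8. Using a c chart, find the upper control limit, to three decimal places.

12.041

c̄ = (3 + 6 + 9 + 9 + 1 + 6 + 2 + 3 + 5 + 8) / 10 = 52 / 10 = 5.2000
UCL = c̄ + 3√c̄ = 5.2000 + 3 × √5.2000 = 5.2000 + 3 × 2.2804 = 12.0411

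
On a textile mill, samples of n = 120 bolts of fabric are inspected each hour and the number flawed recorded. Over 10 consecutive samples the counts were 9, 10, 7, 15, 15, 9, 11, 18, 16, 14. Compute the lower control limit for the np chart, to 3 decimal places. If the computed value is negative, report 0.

p̄ = Σdᵢ / (k·n) = 124 / (10 × 120) = 0.10333
LCL = np̄ − 3·√(np̄(1−p̄)) = 12.4000 − 3 × 3.3345 = 2.3966

2.397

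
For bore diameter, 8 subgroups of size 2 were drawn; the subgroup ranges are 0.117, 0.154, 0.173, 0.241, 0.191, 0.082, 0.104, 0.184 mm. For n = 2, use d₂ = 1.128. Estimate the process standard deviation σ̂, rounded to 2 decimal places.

R̄ = (0.117 + 0.154 + 0.173 + 0.241 + 0.191 + 0.082 + 0.104 + 0.184) / 8 = 0.1557
σ̂ = R̄ / d₂ = 0.1557 / 1.128 = 0.1381

0.14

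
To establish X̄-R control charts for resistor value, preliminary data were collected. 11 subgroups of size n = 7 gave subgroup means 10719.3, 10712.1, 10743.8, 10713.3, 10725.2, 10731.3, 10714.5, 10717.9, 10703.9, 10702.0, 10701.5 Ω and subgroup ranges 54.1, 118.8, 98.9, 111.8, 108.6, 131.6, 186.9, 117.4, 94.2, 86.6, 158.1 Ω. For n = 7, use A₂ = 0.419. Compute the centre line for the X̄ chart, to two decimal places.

X̄̄ = (10719.3 + 10712.1 + 10743.8 + 10713.3 + 10725.2 + 10731.3 + 10714.5 + 10717.9 + 10703.9 + 10702.0 + 10701.5) / 11 = 117884.8000 / 11 = 10716.8000
CL = X̄̄ = 10716.8000

10716.80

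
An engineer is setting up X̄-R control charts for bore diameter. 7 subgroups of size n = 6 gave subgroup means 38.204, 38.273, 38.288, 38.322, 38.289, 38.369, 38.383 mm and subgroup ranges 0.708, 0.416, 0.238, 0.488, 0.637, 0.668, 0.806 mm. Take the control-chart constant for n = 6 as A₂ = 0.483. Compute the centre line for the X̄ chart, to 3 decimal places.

X̄̄ = (38.204 + 38.273 + 38.288 + 38.322 + 38.289 + 38.369 + 38.383) / 7 = 268.1280 / 7 = 38.3040
CL = X̄̄ = 38.3040

38.304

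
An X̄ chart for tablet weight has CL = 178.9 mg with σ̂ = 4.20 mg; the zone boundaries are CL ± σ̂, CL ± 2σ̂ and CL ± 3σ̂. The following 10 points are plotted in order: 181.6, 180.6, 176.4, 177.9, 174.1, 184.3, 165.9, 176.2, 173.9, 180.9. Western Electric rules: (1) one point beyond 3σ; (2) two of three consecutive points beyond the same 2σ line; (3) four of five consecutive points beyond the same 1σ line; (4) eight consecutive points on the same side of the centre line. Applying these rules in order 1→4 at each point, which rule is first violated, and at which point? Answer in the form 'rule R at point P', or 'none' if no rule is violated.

rule 1 at point 7

Zone of each point (C = within 1σ̂, B = 1σ̂–2σ̂, A = 2σ̂–3σ̂, * = beyond 3σ̂; sign = side of CL): 1:+C, 2:+C, 3:-C, 4:-C, 5:-B, 6:+B, 7:-*, 8:-C, 9:-B, 10:+C
Rule 1 (one point beyond the 3σ limits) is satisfied at point 7.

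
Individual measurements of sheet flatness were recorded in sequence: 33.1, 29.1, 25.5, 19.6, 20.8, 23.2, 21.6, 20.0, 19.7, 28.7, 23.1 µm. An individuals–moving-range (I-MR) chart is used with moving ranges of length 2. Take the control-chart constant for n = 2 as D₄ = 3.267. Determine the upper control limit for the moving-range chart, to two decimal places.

11.50

Moving ranges: 4.0, 3.6, 5.9, 1.2, 2.4, 1.6, 1.6, 0.3, 9.0, 5.6; M̄R̄ = 35.2000 / 10 = 3.5200
UCL_MR = D₄·M̄R̄ = 3.267 × 3.5200 = 11.4998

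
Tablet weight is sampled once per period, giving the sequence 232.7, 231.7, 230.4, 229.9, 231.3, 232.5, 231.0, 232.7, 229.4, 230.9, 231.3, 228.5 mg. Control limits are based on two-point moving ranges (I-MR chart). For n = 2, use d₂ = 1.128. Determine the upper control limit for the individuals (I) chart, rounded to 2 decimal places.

235.04

X̄ = (232.7 + 231.7 + 230.4 + 229.9 + 231.3 + 232.5 + 231.0 + 232.7 + 229.4 + 230.9 + 231.3 + 228.5) / 12 = 231.0250
Moving ranges: 1.0, 1.3, 0.5, 1.4, 1.2, 1.5, 1.7, 3.3, 1.5, 0.4, 2.8; M̄R̄ = 16.6000 / 11 = 1.5091
UCL = X̄ + 3·M̄R̄/d₂ = 231.0250 + 3 × 1.5091 / 1.128 = 235.0385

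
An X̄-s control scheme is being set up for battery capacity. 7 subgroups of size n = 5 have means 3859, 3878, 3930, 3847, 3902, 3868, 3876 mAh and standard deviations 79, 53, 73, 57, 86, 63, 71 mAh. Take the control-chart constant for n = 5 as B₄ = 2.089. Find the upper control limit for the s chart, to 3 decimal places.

s̄ = (79 + 53 + 73 + 57 + 86 + 63 + 71) / 7 = 68.8571
UCL_s = B₄·s̄ = 2.089 × 68.8571 = 143.8426

143.843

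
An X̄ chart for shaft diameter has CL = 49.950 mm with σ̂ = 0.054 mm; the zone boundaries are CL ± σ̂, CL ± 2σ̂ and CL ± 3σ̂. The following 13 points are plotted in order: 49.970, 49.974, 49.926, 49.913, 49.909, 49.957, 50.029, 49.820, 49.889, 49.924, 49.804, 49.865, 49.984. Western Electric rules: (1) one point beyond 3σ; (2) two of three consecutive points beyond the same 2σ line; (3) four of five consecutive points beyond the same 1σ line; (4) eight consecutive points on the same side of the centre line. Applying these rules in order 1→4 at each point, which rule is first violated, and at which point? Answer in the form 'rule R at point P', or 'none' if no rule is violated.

Zone of each point (C = within 1σ̂, B = 1σ̂–2σ̂, A = 2σ̂–3σ̂, * = beyond 3σ̂; sign = side of CL): 1:+C, 2:+C, 3:-C, 4:-C, 5:-C, 6:+C, 7:+B, 8:-A, 9:-B, 10:-C, 11:-A, 12:-B, 13:+C
Rule 3 (four of five consecutive points beyond the same 1σ limit) is satisfied at point 12.

rule 3 at point 12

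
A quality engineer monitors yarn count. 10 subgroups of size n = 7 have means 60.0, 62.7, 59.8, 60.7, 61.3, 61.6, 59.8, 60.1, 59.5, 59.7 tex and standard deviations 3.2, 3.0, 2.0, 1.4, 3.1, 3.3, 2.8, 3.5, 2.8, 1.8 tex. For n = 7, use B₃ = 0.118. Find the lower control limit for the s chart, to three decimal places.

s̄ = (3.2 + 3.0 + 2.0 + 1.4 + 3.1 + 3.3 + 2.8 + 3.5 + 2.8 + 1.8) / 10 = 2.6900
LCL_s = B₃·s̄ = 0.118 × 2.6900 = 0.3174

0.317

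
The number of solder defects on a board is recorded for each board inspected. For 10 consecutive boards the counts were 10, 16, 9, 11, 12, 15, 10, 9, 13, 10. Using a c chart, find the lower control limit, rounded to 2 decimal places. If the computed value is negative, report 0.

c̄ = (10 + 16 + 9 + 11 + 12 + 15 + 10 + 9 + 13 + 10) / 10 = 115 / 10 = 11.5000
LCL = c̄ − 3√c̄ = 11.5000 − 3 × 3.3912 = 1.3265

1.33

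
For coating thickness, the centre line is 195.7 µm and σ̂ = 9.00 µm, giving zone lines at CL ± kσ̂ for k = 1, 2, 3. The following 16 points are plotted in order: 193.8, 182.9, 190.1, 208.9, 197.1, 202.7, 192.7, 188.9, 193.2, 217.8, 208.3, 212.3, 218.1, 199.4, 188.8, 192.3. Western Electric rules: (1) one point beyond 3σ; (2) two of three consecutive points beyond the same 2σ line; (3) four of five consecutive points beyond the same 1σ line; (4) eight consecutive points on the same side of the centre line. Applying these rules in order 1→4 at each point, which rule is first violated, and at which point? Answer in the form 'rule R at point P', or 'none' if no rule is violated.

Zone of each point (C = within 1σ̂, B = 1σ̂–2σ̂, A = 2σ̂–3σ̂, * = beyond 3σ̂; sign = side of CL): 1:-C, 2:-B, 3:-C, 4:+B, 5:+C, 6:+C, 7:-C, 8:-C, 9:-C, 10:+A, 11:+B, 12:+B, 13:+A, 14:+C, 15:-C, 16:-C
Rule 3 (four of five consecutive points beyond the same 1σ limit) is satisfied at point 13.

rule 3 at point 13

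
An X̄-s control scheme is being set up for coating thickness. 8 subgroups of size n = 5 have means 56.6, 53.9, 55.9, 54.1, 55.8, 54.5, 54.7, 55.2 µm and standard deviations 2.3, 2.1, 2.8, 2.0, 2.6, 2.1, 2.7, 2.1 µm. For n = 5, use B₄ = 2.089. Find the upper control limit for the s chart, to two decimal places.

4.88

s̄ = (2.3 + 2.1 + 2.8 + 2.0 + 2.6 + 2.1 + 2.7 + 2.1) / 8 = 2.3375
UCL_s = B₄·s̄ = 2.089 × 2.3375 = 4.8830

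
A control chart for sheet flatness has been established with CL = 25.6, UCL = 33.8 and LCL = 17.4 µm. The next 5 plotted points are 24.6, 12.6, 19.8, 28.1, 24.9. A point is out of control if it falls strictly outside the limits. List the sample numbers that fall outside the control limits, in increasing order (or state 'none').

Compare each point to [17.4, 33.8]: sample 2 = 12.6 < LCL.

2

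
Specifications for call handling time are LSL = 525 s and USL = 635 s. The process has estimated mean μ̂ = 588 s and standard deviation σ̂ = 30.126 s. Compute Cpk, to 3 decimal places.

Cpu = (USL − μ̂) / (3σ̂) = (635 − 588) / (3 × 30.126) = 0.5200; Cpl = (μ̂ − LSL) / (3σ̂) = (588 − 525) / (3 × 30.126) = 0.6971; Cpk = min(Cpu, Cpl) = 0.5200

0.520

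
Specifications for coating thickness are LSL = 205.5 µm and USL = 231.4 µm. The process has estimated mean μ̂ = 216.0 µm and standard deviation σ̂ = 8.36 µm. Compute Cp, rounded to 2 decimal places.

Cp = (USL − LSL) / (6σ̂) = (231.4 − 205.5) / (6 × 8.36) = 25.9000 / 50.1600 = 0.5163

0.52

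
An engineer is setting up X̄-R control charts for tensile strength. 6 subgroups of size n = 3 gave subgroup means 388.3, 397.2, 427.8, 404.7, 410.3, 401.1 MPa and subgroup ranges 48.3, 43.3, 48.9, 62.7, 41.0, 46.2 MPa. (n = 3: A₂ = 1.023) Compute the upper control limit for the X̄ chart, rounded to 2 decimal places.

X̄̄ = (388.3 + 397.2 + 427.8 + 404.7 + 410.3 + 401.1) / 6 = 2429.4000 / 6 = 404.9000
R̄ = (48.3 + 43.3 + 48.9 + 62.7 + 41.0 + 46.2) / 6 = 290.4000 / 6 = 48.4000
UCL = X̄̄ + A₂·R̄ = 404.9000 + 1.023 × 48.4000 = 454.4132

454.41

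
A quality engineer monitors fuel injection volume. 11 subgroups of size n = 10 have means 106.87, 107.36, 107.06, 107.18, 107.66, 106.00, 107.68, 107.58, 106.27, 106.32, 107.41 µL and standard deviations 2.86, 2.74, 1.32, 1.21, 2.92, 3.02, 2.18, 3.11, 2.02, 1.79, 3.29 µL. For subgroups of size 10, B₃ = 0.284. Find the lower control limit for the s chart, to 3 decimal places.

0.683

s̄ = (2.86 + 2.74 + 1.32 + 1.21 + 2.92 + 3.02 + 2.18 + 3.11 + 2.02 + 1.79 + 3.29) / 11 = 2.4055
LCL_s = B₃·s̄ = 0.284 × 2.4055 = 0.6831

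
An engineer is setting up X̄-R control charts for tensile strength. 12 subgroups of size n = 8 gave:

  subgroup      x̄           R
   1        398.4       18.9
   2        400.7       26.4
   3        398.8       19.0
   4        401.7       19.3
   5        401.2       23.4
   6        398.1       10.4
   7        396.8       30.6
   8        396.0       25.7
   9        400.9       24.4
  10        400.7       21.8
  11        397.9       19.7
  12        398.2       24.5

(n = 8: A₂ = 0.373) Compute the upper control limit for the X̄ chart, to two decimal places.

407.33

X̄̄ = (398.4 + 400.7 + 398.8 + 401.7 + 401.2 + 398.1 + 396.8 + 396.0 + 400.9 + 400.7 + 397.9 + 398.2) / 12 = 4789.4000 / 12 = 399.1167
R̄ = (18.9 + 26.4 + 19.0 + 19.3 + 23.4 + 10.4 + 30.6 + 25.7 + 24.4 + 21.8 + 19.7 + 24.5) / 12 = 264.1000 / 12 = 22.0083
UCL = X̄̄ + A₂·R̄ = 399.1167 + 0.373 × 22.0083 = 407.3258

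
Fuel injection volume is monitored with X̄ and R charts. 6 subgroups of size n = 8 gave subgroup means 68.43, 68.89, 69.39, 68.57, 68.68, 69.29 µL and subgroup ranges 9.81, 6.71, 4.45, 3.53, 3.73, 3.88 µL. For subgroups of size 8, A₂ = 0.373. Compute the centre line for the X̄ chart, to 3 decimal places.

68.875

X̄̄ = (68.43 + 68.89 + 69.39 + 68.57 + 68.68 + 69.29) / 6 = 413.2500 / 6 = 68.8750
CL = X̄̄ = 68.8750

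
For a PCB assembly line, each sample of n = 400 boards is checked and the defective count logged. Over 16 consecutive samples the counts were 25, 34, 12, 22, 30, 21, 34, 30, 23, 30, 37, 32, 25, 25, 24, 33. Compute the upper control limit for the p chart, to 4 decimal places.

p̄ = Σdᵢ / (k·n) = 437 / (16 × 400) = 0.06828
UCL = p̄ + 3·√(p̄(1−p̄)/n) = 0.06828 + 3 × √(0.06828×0.93172/400) = 0.06828 + 3 × 0.01261 = 0.10612

0.1061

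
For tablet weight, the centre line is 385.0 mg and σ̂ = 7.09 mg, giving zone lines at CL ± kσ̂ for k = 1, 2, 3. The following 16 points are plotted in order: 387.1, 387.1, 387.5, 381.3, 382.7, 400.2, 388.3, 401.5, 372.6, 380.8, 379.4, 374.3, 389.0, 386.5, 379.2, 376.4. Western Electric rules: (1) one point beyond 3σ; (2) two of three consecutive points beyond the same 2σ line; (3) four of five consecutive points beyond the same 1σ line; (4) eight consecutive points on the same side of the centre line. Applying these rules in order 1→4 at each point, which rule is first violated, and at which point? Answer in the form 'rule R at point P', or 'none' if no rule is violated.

Zone of each point (C = within 1σ̂, B = 1σ̂–2σ̂, A = 2σ̂–3σ̂, * = beyond 3σ̂; sign = side of CL): 1:+C, 2:+C, 3:+C, 4:-C, 5:-C, 6:+A, 7:+C, 8:+A, 9:-B, 10:-C, 11:-C, 12:-B, 13:+C, 14:+C, 15:-C, 16:-B
Rule 2 (two of three consecutive points beyond the same 2σ limit) is satisfied at point 8.

rule 2 at point 8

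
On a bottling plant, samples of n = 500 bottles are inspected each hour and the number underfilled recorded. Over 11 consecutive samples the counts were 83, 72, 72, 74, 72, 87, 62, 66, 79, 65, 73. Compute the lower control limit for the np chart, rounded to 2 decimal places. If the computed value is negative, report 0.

49.47

p̄ = Σdᵢ / (k·n) = 805 / (11 × 500) = 0.14636
LCL = np̄ − 3·√(np̄(1−p̄)) = 73.1818 − 3 × 7.9038 = 49.4703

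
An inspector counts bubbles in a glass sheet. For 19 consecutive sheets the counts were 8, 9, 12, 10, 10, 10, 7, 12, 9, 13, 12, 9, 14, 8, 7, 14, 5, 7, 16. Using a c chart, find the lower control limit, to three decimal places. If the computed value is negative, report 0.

0.569

c̄ = (8 + 9 + 12 + 10 + 10 + 10 + 7 + 12 + 9 + 13 + 12 + 9 + 14 + 8 + 7 + 14 + 5 + 7 + 16) / 19 = 192 / 19 = 10.1053
LCL = c̄ − 3√c̄ = 10.1053 − 3 × 3.1789 = 0.5686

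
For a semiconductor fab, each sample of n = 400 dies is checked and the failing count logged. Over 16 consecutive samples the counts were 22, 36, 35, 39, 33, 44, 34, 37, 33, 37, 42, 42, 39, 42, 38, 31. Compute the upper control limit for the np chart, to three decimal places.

53.778

p̄ = Σdᵢ / (k·n) = 584 / (16 × 400) = 0.09125
UCL = np̄ + 3·√(np̄(1−p̄)) = 36.5000 + 3 × √(36.5000×0.90875) = 36.5000 + 3 × 5.7593 = 53.7779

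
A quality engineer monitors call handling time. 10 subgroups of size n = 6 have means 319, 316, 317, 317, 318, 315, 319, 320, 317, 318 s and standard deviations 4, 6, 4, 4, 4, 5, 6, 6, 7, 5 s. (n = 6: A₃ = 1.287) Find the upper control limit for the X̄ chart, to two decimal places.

324.16

X̄̄ = (319 + 316 + 317 + 317 + 318 + 315 + 319 + 320 + 317 + 318) / 10 = 317.6000
s̄ = (4 + 6 + 4 + 4 + 4 + 5 + 6 + 6 + 7 + 5) / 10 = 5.1000
UCL = X̄̄ + A₃·s̄ = 317.6000 + 1.287 × 5.1000 = 324.1637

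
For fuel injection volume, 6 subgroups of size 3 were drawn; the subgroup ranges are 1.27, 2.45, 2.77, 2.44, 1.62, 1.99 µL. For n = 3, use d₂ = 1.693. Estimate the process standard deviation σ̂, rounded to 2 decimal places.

1.23

R̄ = (1.27 + 2.45 + 2.77 + 2.44 + 1.62 + 1.99) / 6 = 2.0900
σ̂ = R̄ / d₂ = 2.0900 / 1.693 = 1.2345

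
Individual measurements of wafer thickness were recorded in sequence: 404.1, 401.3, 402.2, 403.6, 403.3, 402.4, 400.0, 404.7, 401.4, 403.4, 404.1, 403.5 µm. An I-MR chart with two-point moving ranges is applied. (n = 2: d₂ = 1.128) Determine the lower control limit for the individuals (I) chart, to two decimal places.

X̄ = (404.1 + 401.3 + 402.2 + 403.6 + 403.3 + 402.4 + 400.0 + 404.7 + 401.4 + 403.4 + 404.1 + 403.5) / 12 = 402.8333
Moving ranges: 2.8, 0.9, 1.4, 0.3, 0.9, 2.4, 4.7, 3.3, 2.0, 0.7, 0.6; M̄R̄ = 20.0000 / 11 = 1.8182
LCL = X̄ − 3·M̄R̄/d₂ = 402.8333 − 3 × 1.8182 / 1.128 = 397.9977

398.00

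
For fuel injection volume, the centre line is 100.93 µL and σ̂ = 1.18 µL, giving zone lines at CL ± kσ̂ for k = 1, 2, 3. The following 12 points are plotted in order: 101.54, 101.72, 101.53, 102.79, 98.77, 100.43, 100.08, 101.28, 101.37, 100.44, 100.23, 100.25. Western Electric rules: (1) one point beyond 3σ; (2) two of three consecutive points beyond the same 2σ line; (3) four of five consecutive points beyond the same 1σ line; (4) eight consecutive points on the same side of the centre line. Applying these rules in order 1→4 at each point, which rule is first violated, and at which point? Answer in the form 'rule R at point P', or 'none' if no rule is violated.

Zone of each point (C = within 1σ̂, B = 1σ̂–2σ̂, A = 2σ̂–3σ̂, * = beyond 3σ̂; sign = side of CL): 1:+C, 2:+C, 3:+C, 4:+B, 5:-B, 6:-C, 7:-C, 8:+C, 9:+C, 10:-C, 11:-C, 12:-C
No rule fires across all 12 points.

none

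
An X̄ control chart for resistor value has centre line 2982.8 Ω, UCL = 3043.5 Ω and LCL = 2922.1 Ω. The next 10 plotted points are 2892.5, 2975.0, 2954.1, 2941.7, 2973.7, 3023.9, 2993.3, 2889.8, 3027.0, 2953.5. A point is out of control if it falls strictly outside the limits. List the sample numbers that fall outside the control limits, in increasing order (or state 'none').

1, 8

Compare each point to [2922.1, 3043.5]: sample 1 = 2892.5 < LCL; sample 8 = 2889.8 < LCL.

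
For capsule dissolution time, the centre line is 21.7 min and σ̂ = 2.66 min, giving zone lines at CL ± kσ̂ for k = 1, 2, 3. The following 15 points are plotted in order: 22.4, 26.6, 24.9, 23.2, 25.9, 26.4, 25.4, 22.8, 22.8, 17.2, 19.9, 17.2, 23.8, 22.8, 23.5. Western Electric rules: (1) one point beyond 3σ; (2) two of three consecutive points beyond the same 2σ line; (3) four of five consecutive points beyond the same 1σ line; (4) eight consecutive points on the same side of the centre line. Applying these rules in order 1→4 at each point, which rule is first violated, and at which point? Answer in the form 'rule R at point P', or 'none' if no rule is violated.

Zone of each point (C = within 1σ̂, B = 1σ̂–2σ̂, A = 2σ̂–3σ̂, * = beyond 3σ̂; sign = side of CL): 1:+C, 2:+B, 3:+B, 4:+C, 5:+B, 6:+B, 7:+B, 8:+C, 9:+C, 10:-B, 11:-C, 12:-B, 13:+C, 14:+C, 15:+C
Rule 3 (four of five consecutive points beyond the same 1σ limit) is satisfied at point 6.

rule 3 at point 6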